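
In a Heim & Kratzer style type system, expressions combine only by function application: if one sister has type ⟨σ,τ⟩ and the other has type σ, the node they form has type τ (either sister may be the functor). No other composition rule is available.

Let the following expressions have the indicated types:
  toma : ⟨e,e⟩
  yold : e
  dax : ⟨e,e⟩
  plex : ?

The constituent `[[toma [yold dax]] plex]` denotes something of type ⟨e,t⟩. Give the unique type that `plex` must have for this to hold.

[[toma [yold dax]] plex] is required to be ⟨e,t⟩. [toma [yold dax]] : e cannot yield ⟨e,t⟩ as functor, so plex : ⟨e,⟨e,t⟩⟩.

⟨e,⟨e,t⟩⟩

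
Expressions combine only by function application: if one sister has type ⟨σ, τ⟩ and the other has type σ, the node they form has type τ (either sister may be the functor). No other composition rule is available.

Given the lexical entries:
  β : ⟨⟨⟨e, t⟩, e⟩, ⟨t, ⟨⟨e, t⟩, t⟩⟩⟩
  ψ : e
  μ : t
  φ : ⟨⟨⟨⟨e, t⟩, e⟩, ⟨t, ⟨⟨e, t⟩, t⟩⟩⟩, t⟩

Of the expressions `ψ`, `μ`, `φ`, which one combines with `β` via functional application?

φ

ψ : e — neither side's domain matches the other.
μ : t — neither side's domain matches the other.
φ — combines: φ : ⟨⟨⟨⟨e, t⟩, e⟩, ⟨t, ⟨⟨e, t⟩, t⟩⟩⟩, t⟩ takes β : ⟨⟨⟨e, t⟩, e⟩, ⟨t, ⟨⟨e, t⟩, t⟩⟩⟩ as argument, giving t.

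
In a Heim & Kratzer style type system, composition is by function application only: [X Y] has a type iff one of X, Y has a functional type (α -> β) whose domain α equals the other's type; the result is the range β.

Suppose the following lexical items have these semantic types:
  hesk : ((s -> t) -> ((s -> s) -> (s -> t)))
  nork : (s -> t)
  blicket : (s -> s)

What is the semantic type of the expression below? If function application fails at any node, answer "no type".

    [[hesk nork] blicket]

[hesk nork]: ((s -> t) -> ((s -> s) -> (s -> t))) applied to (s -> t) yields ((s -> s) -> (s -> t)).
[[hesk nork] blicket]: ((s -> s) -> (s -> t)) applied to (s -> s) yields (s -> t).

(s -> t)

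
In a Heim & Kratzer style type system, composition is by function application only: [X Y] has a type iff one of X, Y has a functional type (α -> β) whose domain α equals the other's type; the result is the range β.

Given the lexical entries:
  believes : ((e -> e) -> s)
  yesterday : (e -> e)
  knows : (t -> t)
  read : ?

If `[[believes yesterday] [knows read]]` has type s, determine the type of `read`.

((t -> t) -> (s -> s))

At [[believes yesterday] [knows read]] (required: s): [believes yesterday] is s, which is not a function with range s; hence [knows read] is the functor — type (s -> s).
At [knows read] (required: (s -> s)): knows is (t -> t), which is not a function with range (s -> s); hence read is the functor — type ((t -> t) -> (s -> s)).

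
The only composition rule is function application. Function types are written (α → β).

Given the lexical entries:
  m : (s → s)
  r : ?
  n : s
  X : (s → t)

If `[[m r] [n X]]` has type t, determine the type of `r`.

At [[m r] [n X]] (required: t): [n X] is t, which is not a function with range t; hence [m r] is the functor — type (t → t).
At [m r] (required: (t → t)): m is (s → s), which is not a function with range (t → t); hence r is the functor — type ((s → s) → (t → t)).

((s → s) → (t → t))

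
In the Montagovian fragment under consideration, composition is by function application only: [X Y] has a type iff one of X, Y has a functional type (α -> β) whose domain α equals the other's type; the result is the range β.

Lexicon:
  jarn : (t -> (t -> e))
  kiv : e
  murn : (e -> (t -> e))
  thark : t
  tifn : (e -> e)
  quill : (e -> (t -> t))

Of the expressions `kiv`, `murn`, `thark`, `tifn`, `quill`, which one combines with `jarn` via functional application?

kiv : e — no; jarn wants t, and kiv wants nothing (atomic).
murn : (e -> (t -> e)) — no; jarn wants t, and murn wants e.
thark — combines: jarn : (t -> (t -> e)) takes thark : t as argument, giving (t -> e).
tifn : (e -> e) — no; jarn wants t, and tifn wants e.
quill : (e -> (t -> t)) — no; jarn wants t, and quill wants e.

thark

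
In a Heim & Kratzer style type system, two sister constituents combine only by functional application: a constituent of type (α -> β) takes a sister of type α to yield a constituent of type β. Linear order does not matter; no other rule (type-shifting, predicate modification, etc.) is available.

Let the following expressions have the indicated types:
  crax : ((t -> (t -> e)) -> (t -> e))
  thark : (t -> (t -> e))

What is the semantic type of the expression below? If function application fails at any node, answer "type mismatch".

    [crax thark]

(t -> e)

[crax thark]: ((t -> (t -> e)) -> (t -> e)) applied to (t -> (t -> e)) yields (t -> e).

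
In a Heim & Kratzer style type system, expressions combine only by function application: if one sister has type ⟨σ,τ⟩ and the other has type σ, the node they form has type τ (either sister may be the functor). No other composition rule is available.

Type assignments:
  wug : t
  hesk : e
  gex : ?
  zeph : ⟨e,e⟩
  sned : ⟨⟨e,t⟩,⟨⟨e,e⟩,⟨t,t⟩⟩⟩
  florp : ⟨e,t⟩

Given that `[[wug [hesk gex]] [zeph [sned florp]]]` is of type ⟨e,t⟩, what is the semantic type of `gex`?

⟨e,⟨t,⟨⟨t,t⟩,⟨e,t⟩⟩⟩⟩

For [[wug [hesk gex]] [zeph [sned florp]]] to have type ⟨e,t⟩ with [zeph [sned florp]] of type ⟨t,t⟩, [wug [hesk gex]] must be the function: [wug [hesk gex]] : ⟨⟨t,t⟩,⟨e,t⟩⟩.
For [wug [hesk gex]] to have type ⟨⟨t,t⟩,⟨e,t⟩⟩ with wug of type t, [hesk gex] must be the function: [hesk gex] : ⟨t,⟨⟨t,t⟩,⟨e,t⟩⟩⟩.
For [hesk gex] to have type ⟨t,⟨⟨t,t⟩,⟨e,t⟩⟩⟩ with hesk of type e, gex must be the function: gex : ⟨e,⟨t,⟨⟨t,t⟩,⟨e,t⟩⟩⟩⟩.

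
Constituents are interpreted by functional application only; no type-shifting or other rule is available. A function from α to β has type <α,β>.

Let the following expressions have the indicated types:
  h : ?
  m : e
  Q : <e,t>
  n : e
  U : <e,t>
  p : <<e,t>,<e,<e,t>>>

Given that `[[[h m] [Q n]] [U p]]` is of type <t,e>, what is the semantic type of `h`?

At [[[h m] [Q n]] [U p]] (required: <t,e>): [U p] is <e,<e,t>>, which is not a function with range <t,e>; hence [[h m] [Q n]] is the functor — type <<e,<e,t>>,<t,e>>.
At [[h m] [Q n]] (required: <<e,<e,t>>,<t,e>>): [Q n] is t, which is not a function with range <<e,<e,t>>,<t,e>>; hence [h m] is the functor — type <t,<<e,<e,t>>,<t,e>>>.
At [h m] (required: <t,<<e,<e,t>>,<t,e>>>): m is e, which is not a function with range <t,<<e,<e,t>>,<t,e>>>; hence h is the functor — type <e,<t,<<e,<e,t>>,<t,e>>>>.

<e,<t,<<e,<e,t>>,<t,e>>>>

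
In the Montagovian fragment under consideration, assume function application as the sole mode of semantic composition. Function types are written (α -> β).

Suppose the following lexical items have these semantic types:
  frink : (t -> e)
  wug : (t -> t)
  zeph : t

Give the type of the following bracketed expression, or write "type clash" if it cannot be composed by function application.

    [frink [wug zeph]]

At [wug zeph], wug : (t -> t) takes zeph : t, giving t.
At [frink [wug zeph]], frink : (t -> e) takes [wug zeph] : t, giving e.

e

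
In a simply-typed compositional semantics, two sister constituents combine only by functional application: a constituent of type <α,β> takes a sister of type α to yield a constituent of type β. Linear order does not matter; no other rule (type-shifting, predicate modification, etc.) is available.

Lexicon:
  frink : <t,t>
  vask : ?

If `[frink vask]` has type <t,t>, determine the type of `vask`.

For [frink vask] to have type <t,t> with frink of type <t,t>, vask must be the function: vask : <<t,t>,<t,t>>.

<<t,t>,<t,t>>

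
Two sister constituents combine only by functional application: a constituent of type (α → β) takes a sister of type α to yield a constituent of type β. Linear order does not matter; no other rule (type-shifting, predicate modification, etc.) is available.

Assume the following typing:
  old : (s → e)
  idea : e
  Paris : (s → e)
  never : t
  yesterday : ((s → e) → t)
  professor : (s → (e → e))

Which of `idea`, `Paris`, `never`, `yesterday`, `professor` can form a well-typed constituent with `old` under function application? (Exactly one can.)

yesterday

idea : e — does not combine with old.
Paris : (s → e) — does not combine with old.
never : t — does not combine with old.
yesterday — combines: yesterday : ((s → e) → t) takes old : (s → e) as argument, giving t.
professor : (s → (e → e)) — does not combine with old.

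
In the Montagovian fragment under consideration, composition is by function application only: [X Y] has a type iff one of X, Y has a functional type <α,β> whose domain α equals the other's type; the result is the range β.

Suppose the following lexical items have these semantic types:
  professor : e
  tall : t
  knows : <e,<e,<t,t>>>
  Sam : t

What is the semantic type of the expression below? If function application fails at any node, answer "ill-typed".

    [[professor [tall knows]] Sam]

[tall knows]: t with <e,<e,<t,t>>> — neither is a function whose domain matches the other; composition fails here.

ill-typed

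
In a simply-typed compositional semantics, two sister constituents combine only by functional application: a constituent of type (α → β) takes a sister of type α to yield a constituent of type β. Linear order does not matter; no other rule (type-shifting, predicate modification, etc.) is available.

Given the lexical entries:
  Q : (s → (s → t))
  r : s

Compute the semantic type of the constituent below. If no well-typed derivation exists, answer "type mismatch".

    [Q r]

(s → t)

[Q r] — Q of type (s → (s → t)) combines with r of type s: type (s → t).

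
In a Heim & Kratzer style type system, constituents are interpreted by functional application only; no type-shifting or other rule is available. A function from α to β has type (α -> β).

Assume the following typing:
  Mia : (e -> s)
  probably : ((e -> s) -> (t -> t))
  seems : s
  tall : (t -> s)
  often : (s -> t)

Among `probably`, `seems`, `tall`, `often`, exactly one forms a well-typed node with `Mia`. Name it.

probably — combines: probably : ((e -> s) -> (t -> t)) takes Mia : (e -> s) as argument, giving (t -> t).
seems : s — Mia needs e; seems needs nothing (atomic); neither fits.
tall : (t -> s) — Mia needs e; tall needs t; neither fits.
often : (s -> t) — Mia needs e; often needs s; neither fits.

probably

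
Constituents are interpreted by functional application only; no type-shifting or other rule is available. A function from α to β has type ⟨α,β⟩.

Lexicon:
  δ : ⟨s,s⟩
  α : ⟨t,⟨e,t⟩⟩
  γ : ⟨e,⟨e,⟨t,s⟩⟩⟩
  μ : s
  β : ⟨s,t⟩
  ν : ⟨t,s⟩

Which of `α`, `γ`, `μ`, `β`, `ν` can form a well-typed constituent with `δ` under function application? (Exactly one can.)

μ

α : ⟨t,⟨e,t⟩⟩ — no; δ wants s, and α wants t.
γ : ⟨e,⟨e,⟨t,s⟩⟩⟩ — no; δ wants s, and γ wants e.
μ — combines: δ : ⟨s,s⟩ takes μ : s as argument, giving s.
β : ⟨s,t⟩ — no; δ wants s, and β wants s.
ν : ⟨t,s⟩ — no; δ wants s, and ν wants t.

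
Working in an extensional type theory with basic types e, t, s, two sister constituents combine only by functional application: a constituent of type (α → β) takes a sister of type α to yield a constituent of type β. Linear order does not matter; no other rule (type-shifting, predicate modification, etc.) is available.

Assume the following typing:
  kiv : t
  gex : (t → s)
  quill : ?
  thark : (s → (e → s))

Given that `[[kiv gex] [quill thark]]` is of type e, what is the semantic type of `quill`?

((s → (e → s)) → (s → e))

For [[kiv gex] [quill thark]] to have type e with [kiv gex] of type s, [quill thark] must be the function: [quill thark] : (s → e).
For [quill thark] to have type (s → e) with thark of type (s → (e → s)), quill must be the function: quill : ((s → (e → s)) → (s → e)).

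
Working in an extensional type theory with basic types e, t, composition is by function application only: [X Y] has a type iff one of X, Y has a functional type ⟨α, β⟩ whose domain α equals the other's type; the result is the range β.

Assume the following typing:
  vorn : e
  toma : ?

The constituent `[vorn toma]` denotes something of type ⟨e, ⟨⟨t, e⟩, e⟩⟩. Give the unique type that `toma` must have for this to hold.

[vorn toma] must have type ⟨e, ⟨⟨t, e⟩, e⟩⟩. The sister vorn has type e; that is not a function onto ⟨e, ⟨⟨t, e⟩, e⟩⟩, so toma must be the functor, of type ⟨e, ⟨e, ⟨⟨t, e⟩, e⟩⟩⟩.

⟨e, ⟨e, ⟨⟨t, e⟩, e⟩⟩⟩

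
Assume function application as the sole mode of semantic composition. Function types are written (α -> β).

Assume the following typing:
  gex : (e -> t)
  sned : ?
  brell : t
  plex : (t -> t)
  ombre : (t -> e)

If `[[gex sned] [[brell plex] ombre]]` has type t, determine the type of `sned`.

((e -> t) -> (e -> t))

[[gex sned] [[brell plex] ombre]] is required to be t. [[brell plex] ombre] : e cannot yield t as functor, so [gex sned] : (e -> t).
[gex sned] is required to be (e -> t). gex : (e -> t) cannot yield (e -> t) as functor, so sned : ((e -> t) -> (e -> t)).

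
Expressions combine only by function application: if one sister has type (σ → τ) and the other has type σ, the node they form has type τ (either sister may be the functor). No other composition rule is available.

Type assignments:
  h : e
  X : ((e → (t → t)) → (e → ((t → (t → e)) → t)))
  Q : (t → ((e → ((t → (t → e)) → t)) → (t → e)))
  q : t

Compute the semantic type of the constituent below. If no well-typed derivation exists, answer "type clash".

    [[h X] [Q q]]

type clash

[h X]: e with ((e → (t → t)) → (e → ((t → (t → e)) → t))) — neither is a function whose domain matches the other; composition fails here.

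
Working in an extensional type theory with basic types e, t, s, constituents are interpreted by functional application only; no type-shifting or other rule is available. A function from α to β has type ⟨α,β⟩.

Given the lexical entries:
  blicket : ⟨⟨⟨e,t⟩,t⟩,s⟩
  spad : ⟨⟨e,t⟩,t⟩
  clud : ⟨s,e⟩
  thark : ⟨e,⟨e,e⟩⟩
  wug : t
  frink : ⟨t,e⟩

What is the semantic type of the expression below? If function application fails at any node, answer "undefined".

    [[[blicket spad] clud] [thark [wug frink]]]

[blicket spad]: ⟨⟨⟨e,t⟩,t⟩,s⟩ applied to ⟨⟨e,t⟩,t⟩ yields s.
[[blicket spad] clud]: ⟨s,e⟩ applied to s yields e.
[wug frink]: ⟨t,e⟩ applied to t yields e.
[thark [wug frink]]: ⟨e,⟨e,e⟩⟩ applied to e yields ⟨e,e⟩.
[[[blicket spad] clud] [thark [wug frink]]]: ⟨e,e⟩ applied to e yields e.

e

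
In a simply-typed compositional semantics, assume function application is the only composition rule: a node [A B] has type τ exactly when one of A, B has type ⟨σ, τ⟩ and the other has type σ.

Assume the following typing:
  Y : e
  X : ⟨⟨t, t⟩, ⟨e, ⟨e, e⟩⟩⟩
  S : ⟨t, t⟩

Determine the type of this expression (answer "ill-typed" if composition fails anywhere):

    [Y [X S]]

At [X S], X : ⟨⟨t, t⟩, ⟨e, ⟨e, e⟩⟩⟩ takes S : ⟨t, t⟩, giving ⟨e, ⟨e, e⟩⟩.
At [Y [X S]], [X S] : ⟨e, ⟨e, e⟩⟩ takes Y : e, giving ⟨e, e⟩.

⟨e, e⟩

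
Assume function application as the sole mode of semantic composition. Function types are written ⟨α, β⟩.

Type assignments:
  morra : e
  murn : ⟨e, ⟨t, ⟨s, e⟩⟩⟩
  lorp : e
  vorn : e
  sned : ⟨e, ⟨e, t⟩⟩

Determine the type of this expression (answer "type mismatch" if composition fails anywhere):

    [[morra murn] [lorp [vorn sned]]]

[morra murn]: murn is ⟨e, ⟨t, ⟨s, e⟩⟩⟩, morra is e; result ⟨t, ⟨s, e⟩⟩.
[vorn sned]: sned is ⟨e, ⟨e, t⟩⟩, vorn is e; result ⟨e, t⟩.
[lorp [vorn sned]]: [vorn sned] is ⟨e, t⟩, lorp is e; result t.
[[morra murn] [lorp [vorn sned]]]: [morra murn] is ⟨t, ⟨s, e⟩⟩, [lorp [vorn sned]] is t; result ⟨s, e⟩.

⟨s, e⟩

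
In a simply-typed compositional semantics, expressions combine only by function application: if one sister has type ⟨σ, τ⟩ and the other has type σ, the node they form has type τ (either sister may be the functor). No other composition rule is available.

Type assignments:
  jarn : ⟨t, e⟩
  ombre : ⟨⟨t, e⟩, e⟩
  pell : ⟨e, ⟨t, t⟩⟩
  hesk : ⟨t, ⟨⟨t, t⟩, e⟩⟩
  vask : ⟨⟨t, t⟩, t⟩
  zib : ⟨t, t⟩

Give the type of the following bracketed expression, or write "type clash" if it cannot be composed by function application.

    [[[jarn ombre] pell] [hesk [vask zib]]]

e

At [jarn ombre], ombre : ⟨⟨t, e⟩, e⟩ takes jarn : ⟨t, e⟩, giving e.
At [[jarn ombre] pell], pell : ⟨e, ⟨t, t⟩⟩ takes [jarn ombre] : e, giving ⟨t, t⟩.
At [vask zib], vask : ⟨⟨t, t⟩, t⟩ takes zib : ⟨t, t⟩, giving t.
At [hesk [vask zib]], hesk : ⟨t, ⟨⟨t, t⟩, e⟩⟩ takes [vask zib] : t, giving ⟨⟨t, t⟩, e⟩.
At [[[jarn ombre] pell] [hesk [vask zib]]], [hesk [vask zib]] : ⟨⟨t, t⟩, e⟩ takes [[jarn ombre] pell] : ⟨t, t⟩, giving e.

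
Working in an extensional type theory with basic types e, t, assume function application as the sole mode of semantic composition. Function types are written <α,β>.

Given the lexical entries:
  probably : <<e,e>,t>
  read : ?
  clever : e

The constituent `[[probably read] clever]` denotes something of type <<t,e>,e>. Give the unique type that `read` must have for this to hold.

<<<e,e>,t>,<e,<<t,e>,e>>>

[[probably read] clever] must have type <<t,e>,e>. The sister clever has type e; that is not a function onto <<t,e>,e>, so [probably read] must be the functor, of type <e,<<t,e>,e>>.
[probably read] must have type <e,<<t,e>,e>>. The sister probably has type <<e,e>,t>; that is not a function onto <e,<<t,e>,e>>, so read must be the functor, of type <<<e,e>,t>,<e,<<t,e>,e>>>.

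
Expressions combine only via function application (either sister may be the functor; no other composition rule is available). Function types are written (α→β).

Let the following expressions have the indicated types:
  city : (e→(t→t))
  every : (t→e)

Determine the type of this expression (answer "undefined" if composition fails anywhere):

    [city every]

undefined

[city every]: (e→(t→t)) and (t→e) cannot combine by function application — type clash.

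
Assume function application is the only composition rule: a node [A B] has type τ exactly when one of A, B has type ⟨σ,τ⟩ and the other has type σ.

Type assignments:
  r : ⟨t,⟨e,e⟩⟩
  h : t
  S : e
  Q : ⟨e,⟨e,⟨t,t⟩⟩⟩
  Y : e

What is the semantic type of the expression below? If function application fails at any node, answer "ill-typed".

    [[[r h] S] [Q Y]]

⟨t,t⟩

[r h]: ⟨t,⟨e,e⟩⟩ applied to t yields ⟨e,e⟩.
[[r h] S]: ⟨e,e⟩ applied to e yields e.
[Q Y]: ⟨e,⟨e,⟨t,t⟩⟩⟩ applied to e yields ⟨e,⟨t,t⟩⟩.
[[[r h] S] [Q Y]]: ⟨e,⟨t,t⟩⟩ applied to e yields ⟨t,t⟩.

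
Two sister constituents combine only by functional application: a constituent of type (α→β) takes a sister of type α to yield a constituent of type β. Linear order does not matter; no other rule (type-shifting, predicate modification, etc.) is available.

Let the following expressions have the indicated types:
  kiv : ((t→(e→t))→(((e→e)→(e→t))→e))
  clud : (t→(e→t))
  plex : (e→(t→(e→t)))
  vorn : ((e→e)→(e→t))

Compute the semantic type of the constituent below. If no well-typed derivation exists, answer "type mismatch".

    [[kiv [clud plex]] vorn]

type mismatch

At [clud plex]: neither (t→(e→t)) nor (e→(t→(e→t))) can take the other as argument; the node is ill-typed.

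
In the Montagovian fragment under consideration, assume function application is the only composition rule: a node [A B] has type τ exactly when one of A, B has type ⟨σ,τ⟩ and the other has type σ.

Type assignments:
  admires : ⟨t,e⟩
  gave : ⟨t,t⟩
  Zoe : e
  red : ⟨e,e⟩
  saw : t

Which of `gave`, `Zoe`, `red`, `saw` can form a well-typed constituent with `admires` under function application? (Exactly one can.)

gave : ⟨t,t⟩ — no; admires wants t, and gave wants t.
Zoe : e — no; admires wants t, and Zoe wants nothing (atomic).
red : ⟨e,e⟩ — no; admires wants t, and red wants e.
saw — combines: admires : ⟨t,e⟩ takes saw : t as argument, giving e.

saw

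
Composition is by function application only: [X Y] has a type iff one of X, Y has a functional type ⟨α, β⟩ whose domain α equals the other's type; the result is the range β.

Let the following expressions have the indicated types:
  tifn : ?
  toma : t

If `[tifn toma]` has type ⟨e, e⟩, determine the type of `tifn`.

[tifn toma] is required to be ⟨e, e⟩. toma : t cannot yield ⟨e, e⟩ as functor, so tifn : ⟨t, ⟨e, e⟩⟩.

⟨t, ⟨e, e⟩⟩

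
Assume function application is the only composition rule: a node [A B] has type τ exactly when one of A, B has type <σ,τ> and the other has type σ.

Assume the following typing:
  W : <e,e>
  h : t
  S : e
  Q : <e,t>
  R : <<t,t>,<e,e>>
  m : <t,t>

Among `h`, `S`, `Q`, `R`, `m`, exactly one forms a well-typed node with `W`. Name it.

S

h : t — neither side's domain matches the other.
S — combines: W : <e,e> takes S : e as argument, giving e.
Q : <e,t> — neither side's domain matches the other.
R : <<t,t>,<e,e>> — neither side's domain matches the other.
m : <t,t> — neither side's domain matches the other.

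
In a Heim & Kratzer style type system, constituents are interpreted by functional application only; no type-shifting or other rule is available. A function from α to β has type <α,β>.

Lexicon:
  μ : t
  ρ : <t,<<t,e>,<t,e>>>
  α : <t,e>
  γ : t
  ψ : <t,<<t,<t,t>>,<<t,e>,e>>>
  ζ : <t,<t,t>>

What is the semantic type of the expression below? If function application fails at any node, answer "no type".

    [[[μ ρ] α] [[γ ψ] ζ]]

e

[μ ρ]: ρ is <t,<<t,e>,<t,e>>>, μ is t; result <<t,e>,<t,e>>.
[[μ ρ] α]: [μ ρ] is <<t,e>,<t,e>>, α is <t,e>; result <t,e>.
[γ ψ]: ψ is <t,<<t,<t,t>>,<<t,e>,e>>>, γ is t; result <<t,<t,t>>,<<t,e>,e>>.
[[γ ψ] ζ]: [γ ψ] is <<t,<t,t>>,<<t,e>,e>>, ζ is <t,<t,t>>; result <<t,e>,e>.
[[[μ ρ] α] [[γ ψ] ζ]]: [[γ ψ] ζ] is <<t,e>,e>, [[μ ρ] α] is <t,e>; result e.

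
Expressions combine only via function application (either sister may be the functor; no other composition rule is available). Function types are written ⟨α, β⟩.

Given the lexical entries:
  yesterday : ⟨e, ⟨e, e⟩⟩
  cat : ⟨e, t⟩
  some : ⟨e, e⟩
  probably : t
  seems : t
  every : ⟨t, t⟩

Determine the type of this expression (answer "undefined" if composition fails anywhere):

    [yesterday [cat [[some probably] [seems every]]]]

[some probably]: ⟨e, e⟩ with t — neither is a function whose domain matches the other; composition fails here.

undefined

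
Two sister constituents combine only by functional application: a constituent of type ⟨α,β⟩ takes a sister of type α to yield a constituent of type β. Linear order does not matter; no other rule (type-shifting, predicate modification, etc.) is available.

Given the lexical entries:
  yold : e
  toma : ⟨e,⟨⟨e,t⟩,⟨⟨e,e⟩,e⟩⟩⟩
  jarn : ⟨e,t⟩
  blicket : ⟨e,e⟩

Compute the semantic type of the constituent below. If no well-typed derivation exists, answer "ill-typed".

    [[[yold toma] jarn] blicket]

e

[yold toma]: functor toma : ⟨e,⟨⟨e,t⟩,⟨⟨e,e⟩,e⟩⟩⟩, argument yold : e; result ⟨⟨e,t⟩,⟨⟨e,e⟩,e⟩⟩.
[[yold toma] jarn]: functor [yold toma] : ⟨⟨e,t⟩,⟨⟨e,e⟩,e⟩⟩, argument jarn : ⟨e,t⟩; result ⟨⟨e,e⟩,e⟩.
[[[yold toma] jarn] blicket]: functor [[yold toma] jarn] : ⟨⟨e,e⟩,e⟩, argument blicket : ⟨e,e⟩; result e.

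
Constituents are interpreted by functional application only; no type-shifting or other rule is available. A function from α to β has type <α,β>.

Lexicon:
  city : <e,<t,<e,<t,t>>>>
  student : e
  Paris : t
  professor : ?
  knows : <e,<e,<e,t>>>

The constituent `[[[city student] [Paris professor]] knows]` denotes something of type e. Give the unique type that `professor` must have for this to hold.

<t,<<t,<e,<t,t>>>,<<e,<e,<e,t>>>,e>>>

At [[[city student] [Paris professor]] knows] (required: e): knows is <e,<e,<e,t>>>, which is not a function with range e; hence [[city student] [Paris professor]] is the functor — type <<e,<e,<e,t>>>,e>.
At [[city student] [Paris professor]] (required: <<e,<e,<e,t>>>,e>): [city student] is <t,<e,<t,t>>>, which is not a function with range <<e,<e,<e,t>>>,e>; hence [Paris professor] is the functor — type <<t,<e,<t,t>>>,<<e,<e,<e,t>>>,e>>.
At [Paris professor] (required: <<t,<e,<t,t>>>,<<e,<e,<e,t>>>,e>>): Paris is t, which is not a function with range <<t,<e,<t,t>>>,<<e,<e,<e,t>>>,e>>; hence professor is the functor — type <t,<<t,<e,<t,t>>>,<<e,<e,<e,t>>>,e>>>.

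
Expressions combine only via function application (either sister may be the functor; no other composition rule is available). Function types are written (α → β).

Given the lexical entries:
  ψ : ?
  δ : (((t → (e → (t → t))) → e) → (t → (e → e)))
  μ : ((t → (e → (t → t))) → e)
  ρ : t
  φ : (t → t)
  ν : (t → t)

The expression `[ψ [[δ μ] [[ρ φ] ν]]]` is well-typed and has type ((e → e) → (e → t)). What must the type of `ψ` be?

((e → e) → ((e → e) → (e → t)))

[ψ [[δ μ] [[ρ φ] ν]]] must have type ((e → e) → (e → t)). The sister [[δ μ] [[ρ φ] ν]] has type (e → e); that is not a function onto ((e → e) → (e → t)), so ψ must be the functor, of type ((e → e) → ((e → e) → (e → t))).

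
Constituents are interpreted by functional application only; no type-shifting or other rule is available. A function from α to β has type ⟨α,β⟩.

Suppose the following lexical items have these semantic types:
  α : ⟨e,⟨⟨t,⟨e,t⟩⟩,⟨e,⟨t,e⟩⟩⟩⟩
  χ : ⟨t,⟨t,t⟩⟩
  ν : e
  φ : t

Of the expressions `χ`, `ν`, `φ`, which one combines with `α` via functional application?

ν

χ : ⟨t,⟨t,t⟩⟩ — does not combine with α.
ν — combines: α : ⟨e,⟨⟨t,⟨e,t⟩⟩,⟨e,⟨t,e⟩⟩⟩⟩ takes ν : e as argument, giving ⟨⟨t,⟨e,t⟩⟩,⟨e,⟨t,e⟩⟩⟩.
φ : t — does not combine with α.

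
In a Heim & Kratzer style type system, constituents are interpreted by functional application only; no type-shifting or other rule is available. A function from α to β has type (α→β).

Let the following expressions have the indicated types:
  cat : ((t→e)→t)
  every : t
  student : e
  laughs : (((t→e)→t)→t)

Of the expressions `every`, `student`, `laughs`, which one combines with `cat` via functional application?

laughs

every : t — no; cat wants (t→e), and every wants nothing (atomic).
student : e — no; cat wants (t→e), and student wants nothing (atomic).
laughs — combines: laughs : (((t→e)→t)→t) takes cat : ((t→e)→t) as argument, giving t.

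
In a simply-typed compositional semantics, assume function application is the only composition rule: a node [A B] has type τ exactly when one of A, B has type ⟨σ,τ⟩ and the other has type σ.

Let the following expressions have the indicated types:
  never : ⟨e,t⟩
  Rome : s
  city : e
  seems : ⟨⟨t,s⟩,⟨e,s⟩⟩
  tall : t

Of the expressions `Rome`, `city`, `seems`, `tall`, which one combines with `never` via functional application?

city

Rome : s — no; never wants e, and Rome wants nothing (atomic).
city — combines: never : ⟨e,t⟩ takes city : e as argument, giving t.
seems : ⟨⟨t,s⟩,⟨e,s⟩⟩ — no; never wants e, and seems wants ⟨t,s⟩.
tall : t — no; never wants e, and tall wants nothing (atomic).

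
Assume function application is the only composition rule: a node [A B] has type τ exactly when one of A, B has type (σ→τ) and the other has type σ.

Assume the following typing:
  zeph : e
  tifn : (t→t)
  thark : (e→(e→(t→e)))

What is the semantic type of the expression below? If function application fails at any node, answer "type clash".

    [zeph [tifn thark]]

type clash

[tifn thark]: (t→t) with (e→(e→(t→e))) — neither is a function whose domain matches the other; composition fails here.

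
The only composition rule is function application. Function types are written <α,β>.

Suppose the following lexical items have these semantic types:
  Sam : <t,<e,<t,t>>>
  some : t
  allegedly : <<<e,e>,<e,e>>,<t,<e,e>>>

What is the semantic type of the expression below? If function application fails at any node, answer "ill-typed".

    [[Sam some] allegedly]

ill-typed

[Sam some]: <t,<e,<t,t>>> applied to t yields <e,<t,t>>.
[[Sam some] allegedly]: <e,<t,t>> and <<<e,e>,<e,e>>,<t,<e,e>>> cannot combine by function application — type clash.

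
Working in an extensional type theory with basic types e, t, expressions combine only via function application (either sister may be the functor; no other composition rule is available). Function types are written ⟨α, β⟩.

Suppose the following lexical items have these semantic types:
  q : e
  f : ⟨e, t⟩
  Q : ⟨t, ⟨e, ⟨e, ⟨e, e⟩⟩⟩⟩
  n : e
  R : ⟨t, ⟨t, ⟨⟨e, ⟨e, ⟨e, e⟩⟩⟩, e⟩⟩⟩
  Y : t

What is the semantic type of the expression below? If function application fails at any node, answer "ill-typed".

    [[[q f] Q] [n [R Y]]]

[q f]: f is ⟨e, t⟩, q is e; result t.
[[q f] Q]: Q is ⟨t, ⟨e, ⟨e, ⟨e, e⟩⟩⟩⟩, [q f] is t; result ⟨e, ⟨e, ⟨e, e⟩⟩⟩.
[R Y]: R is ⟨t, ⟨t, ⟨⟨e, ⟨e, ⟨e, e⟩⟩⟩, e⟩⟩⟩, Y is t; result ⟨t, ⟨⟨e, ⟨e, ⟨e, e⟩⟩⟩, e⟩⟩.
[n [R Y]]: e with ⟨t, ⟨⟨e, ⟨e, ⟨e, e⟩⟩⟩, e⟩⟩ — neither is a function whose domain matches the other; composition fails here.

ill-typed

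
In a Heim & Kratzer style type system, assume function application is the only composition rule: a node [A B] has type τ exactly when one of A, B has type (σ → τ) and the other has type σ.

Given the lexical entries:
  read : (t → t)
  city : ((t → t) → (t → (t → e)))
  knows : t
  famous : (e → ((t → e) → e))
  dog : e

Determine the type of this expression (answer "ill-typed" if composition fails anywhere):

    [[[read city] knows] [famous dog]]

[read city]: ((t → t) → (t → (t → e))) applied to (t → t) yields (t → (t → e)).
[[read city] knows]: (t → (t → e)) applied to t yields (t → e).
[famous dog]: (e → ((t → e) → e)) applied to e yields ((t → e) → e).
[[[read city] knows] [famous dog]]: ((t → e) → e) applied to (t → e) yields e.

e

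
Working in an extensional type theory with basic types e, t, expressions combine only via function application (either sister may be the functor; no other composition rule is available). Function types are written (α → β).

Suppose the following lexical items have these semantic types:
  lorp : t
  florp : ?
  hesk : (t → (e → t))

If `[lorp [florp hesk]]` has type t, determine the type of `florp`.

((t → (e → t)) → (t → t))

[lorp [florp hesk]] must have type t. The sister lorp has type t; that is not a function onto t, so [florp hesk] must be the functor, of type (t → t).
[florp hesk] must have type (t → t). The sister hesk has type (t → (e → t)); that is not a function onto (t → t), so florp must be the functor, of type ((t → (e → t)) → (t → t)).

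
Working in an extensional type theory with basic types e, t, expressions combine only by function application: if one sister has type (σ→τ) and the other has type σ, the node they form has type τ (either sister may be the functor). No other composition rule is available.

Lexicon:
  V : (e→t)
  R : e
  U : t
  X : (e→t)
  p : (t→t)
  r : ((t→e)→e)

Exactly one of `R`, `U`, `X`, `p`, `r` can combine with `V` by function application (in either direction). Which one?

R — combines: V : (e→t) takes R : e as argument, giving t.
U : t — does not combine with V.
X : (e→t) — does not combine with V.
p : (t→t) — does not combine with V.
r : ((t→e)→e) — does not combine with V.

R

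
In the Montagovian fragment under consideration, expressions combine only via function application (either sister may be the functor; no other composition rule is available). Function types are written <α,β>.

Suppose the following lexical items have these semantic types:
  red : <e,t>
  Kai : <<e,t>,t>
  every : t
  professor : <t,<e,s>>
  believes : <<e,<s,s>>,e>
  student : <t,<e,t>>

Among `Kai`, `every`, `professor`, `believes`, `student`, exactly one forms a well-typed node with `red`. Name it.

Kai — combines: Kai : <<e,t>,t> takes red : <e,t> as argument, giving t.
every : t — no; red wants e, and every wants nothing (atomic).
professor : <t,<e,s>> — no; red wants e, and professor wants t.
believes : <<e,<s,s>>,e> — no; red wants e, and believes wants <e,<s,s>>.
student : <t,<e,t>> — no; red wants e, and student wants t.

Kai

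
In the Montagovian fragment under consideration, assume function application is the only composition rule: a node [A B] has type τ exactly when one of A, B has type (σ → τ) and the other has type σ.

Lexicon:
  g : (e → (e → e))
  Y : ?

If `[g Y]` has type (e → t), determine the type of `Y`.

((e → (e → e)) → (e → t))

At [g Y] (required: (e → t)): g is (e → (e → e)), which is not a function with range (e → t); hence Y is the functor — type ((e → (e → e)) → (e → t)).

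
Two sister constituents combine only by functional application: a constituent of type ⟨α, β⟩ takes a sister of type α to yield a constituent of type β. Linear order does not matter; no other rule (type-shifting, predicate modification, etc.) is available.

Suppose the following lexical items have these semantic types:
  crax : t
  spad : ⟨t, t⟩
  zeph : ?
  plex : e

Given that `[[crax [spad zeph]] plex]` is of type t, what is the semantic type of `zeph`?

[[crax [spad zeph]] plex] is required to be t. plex : e cannot yield t as functor, so [crax [spad zeph]] : ⟨e, t⟩.
[crax [spad zeph]] is required to be ⟨e, t⟩. crax : t cannot yield ⟨e, t⟩ as functor, so [spad zeph] : ⟨t, ⟨e, t⟩⟩.
[spad zeph] is required to be ⟨t, ⟨e, t⟩⟩. spad : ⟨t, t⟩ cannot yield ⟨t, ⟨e, t⟩⟩ as functor, so zeph : ⟨⟨t, t⟩, ⟨t, ⟨e, t⟩⟩⟩.

⟨⟨t, t⟩, ⟨t, ⟨e, t⟩⟩⟩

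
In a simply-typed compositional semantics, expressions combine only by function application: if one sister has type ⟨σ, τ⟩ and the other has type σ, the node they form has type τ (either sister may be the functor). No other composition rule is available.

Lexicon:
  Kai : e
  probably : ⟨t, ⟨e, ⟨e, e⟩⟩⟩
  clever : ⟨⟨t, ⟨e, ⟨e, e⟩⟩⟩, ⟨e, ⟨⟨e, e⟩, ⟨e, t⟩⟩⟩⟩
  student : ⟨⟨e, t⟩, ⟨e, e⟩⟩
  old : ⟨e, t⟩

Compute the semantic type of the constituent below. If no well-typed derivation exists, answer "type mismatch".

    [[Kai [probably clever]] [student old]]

⟨e, t⟩

At [probably clever], clever : ⟨⟨t, ⟨e, ⟨e, e⟩⟩⟩, ⟨e, ⟨⟨e, e⟩, ⟨e, t⟩⟩⟩⟩ takes probably : ⟨t, ⟨e, ⟨e, e⟩⟩⟩, giving ⟨e, ⟨⟨e, e⟩, ⟨e, t⟩⟩⟩.
At [Kai [probably clever]], [probably clever] : ⟨e, ⟨⟨e, e⟩, ⟨e, t⟩⟩⟩ takes Kai : e, giving ⟨⟨e, e⟩, ⟨e, t⟩⟩.
At [student old], student : ⟨⟨e, t⟩, ⟨e, e⟩⟩ takes old : ⟨e, t⟩, giving ⟨e, e⟩.
At [[Kai [probably clever]] [student old]], [Kai [probably clever]] : ⟨⟨e, e⟩, ⟨e, t⟩⟩ takes [student old] : ⟨e, e⟩, giving ⟨e, t⟩.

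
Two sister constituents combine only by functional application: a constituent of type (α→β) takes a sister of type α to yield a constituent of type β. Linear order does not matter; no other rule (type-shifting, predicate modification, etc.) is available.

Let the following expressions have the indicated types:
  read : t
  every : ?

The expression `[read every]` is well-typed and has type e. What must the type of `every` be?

(t→e)

[read every] is required to be e. read : t cannot yield e as functor, so every : (t→e).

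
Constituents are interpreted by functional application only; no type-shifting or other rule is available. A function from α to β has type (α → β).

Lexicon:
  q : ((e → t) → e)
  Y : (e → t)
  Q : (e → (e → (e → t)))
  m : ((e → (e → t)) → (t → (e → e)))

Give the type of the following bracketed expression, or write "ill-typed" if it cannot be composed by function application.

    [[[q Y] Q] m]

[q Y]: ((e → t) → e) applied to (e → t) yields e.
[[q Y] Q]: (e → (e → (e → t))) applied to e yields (e → (e → t)).
[[[q Y] Q] m]: ((e → (e → t)) → (t → (e → e))) applied to (e → (e → t)) yields (t → (e → e)).

(t → (e → e))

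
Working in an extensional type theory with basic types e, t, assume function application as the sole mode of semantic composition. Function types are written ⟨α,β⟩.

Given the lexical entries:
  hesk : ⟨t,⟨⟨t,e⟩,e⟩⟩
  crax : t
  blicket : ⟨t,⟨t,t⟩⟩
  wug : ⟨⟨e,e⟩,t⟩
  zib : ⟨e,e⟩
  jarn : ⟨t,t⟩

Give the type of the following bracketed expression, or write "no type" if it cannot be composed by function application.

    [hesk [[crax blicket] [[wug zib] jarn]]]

[crax blicket]: blicket is ⟨t,⟨t,t⟩⟩, crax is t; result ⟨t,t⟩.
[wug zib]: wug is ⟨⟨e,e⟩,t⟩, zib is ⟨e,e⟩; result t.
[[wug zib] jarn]: jarn is ⟨t,t⟩, [wug zib] is t; result t.
[[crax blicket] [[wug zib] jarn]]: [crax blicket] is ⟨t,t⟩, [[wug zib] jarn] is t; result t.
[hesk [[crax blicket] [[wug zib] jarn]]]: hesk is ⟨t,⟨⟨t,e⟩,e⟩⟩, [[crax blicket] [[wug zib] jarn]] is t; result ⟨⟨t,e⟩,e⟩.

⟨⟨t,e⟩,e⟩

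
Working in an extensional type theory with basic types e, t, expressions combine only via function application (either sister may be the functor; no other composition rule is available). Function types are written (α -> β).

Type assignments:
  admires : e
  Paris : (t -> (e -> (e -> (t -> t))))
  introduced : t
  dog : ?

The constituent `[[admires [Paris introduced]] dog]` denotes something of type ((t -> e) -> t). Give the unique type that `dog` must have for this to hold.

((e -> (t -> t)) -> ((t -> e) -> t))

[[admires [Paris introduced]] dog] must have type ((t -> e) -> t). The sister [admires [Paris introduced]] has type (e -> (t -> t)); that is not a function onto ((t -> e) -> t), so dog must be the functor, of type ((e -> (t -> t)) -> ((t -> e) -> t)).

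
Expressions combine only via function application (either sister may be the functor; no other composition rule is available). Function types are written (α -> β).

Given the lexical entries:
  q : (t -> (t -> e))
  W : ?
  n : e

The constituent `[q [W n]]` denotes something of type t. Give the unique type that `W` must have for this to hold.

(e -> ((t -> (t -> e)) -> t))

At [q [W n]] (required: t): q is (t -> (t -> e)), which is not a function with range t; hence [W n] is the functor — type ((t -> (t -> e)) -> t).
At [W n] (required: ((t -> (t -> e)) -> t)): n is e, which is not a function with range ((t -> (t -> e)) -> t); hence W is the functor — type (e -> ((t -> (t -> e)) -> t)).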